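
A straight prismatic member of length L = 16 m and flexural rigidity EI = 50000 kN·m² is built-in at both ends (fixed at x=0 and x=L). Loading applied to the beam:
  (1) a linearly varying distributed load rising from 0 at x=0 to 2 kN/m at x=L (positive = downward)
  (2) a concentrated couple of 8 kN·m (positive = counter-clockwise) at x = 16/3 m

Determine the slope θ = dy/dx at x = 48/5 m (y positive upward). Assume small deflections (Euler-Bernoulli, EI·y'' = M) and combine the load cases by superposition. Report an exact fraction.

Load 1 — triangular load w₀=2 kN/m (0→w₀ over full span):
  θ_1 = -w₀(2x(L-x)(L-2x)(x+2L)+x²(L-x)²)/(120LEI) = -2·(2·(48/5)·(16-(48/5))·(16-2·(48/5))·((48/5)+2·16)+(48/5)²·(16-(48/5))²)/(120·16·50000) = 512/1953125 rad
Load 2 — applied couple M₀=8 kN·m at a=16/3 m (b=L-a=32/3):
  θ_2 = (R_Ax²/2 - M_Ax - M₀(x-a))/EI  [x>a] with R_A=2/3, M_A=0 = ((2/3)·(48/5)²/2 - 0·(48/5) - 8·((48/5)-(16/3)))/50000 = -16/234375 rad
Superposition: θ = Σ θ_i = 1136/5859375 rad ≈ 0.000194 rad

θ(48/5) = 1136/5859375 rad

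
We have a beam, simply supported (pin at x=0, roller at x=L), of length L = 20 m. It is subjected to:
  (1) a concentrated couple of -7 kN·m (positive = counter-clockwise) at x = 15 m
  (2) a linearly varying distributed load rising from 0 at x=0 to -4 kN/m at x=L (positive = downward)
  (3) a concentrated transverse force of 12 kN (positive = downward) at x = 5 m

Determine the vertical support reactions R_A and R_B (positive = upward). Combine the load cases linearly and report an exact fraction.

R_A = -281/60 kN, R_B = -1399/60 kN

Load 1 — applied couple M₀=-7 kN·m at a=15 m (b=L-a=5):
  R_A = M₀/L = (-7)/20 = -7/20 kN
  R_B = -M₀/L = -(-7)/20 = 7/20 kN
Load 2 — triangular load w₀=-4 kN/m (0→w₀ over full span):
  R_A = w₀L/6 = (-4)·20/6 = -40/3 kN
  R_B = w₀L/3 = (-4)·20/3 = -80/3 kN
Load 3 — point force P=12 kN at a=5 m (b=L-a=15):
  R_A = Pb/L = 12·15/20 = 9 kN
  R_B = Pa/L = 12·5/20 = 3 kN
Superposition: R_A = -281/60 kN, R_B = -1399/60 kN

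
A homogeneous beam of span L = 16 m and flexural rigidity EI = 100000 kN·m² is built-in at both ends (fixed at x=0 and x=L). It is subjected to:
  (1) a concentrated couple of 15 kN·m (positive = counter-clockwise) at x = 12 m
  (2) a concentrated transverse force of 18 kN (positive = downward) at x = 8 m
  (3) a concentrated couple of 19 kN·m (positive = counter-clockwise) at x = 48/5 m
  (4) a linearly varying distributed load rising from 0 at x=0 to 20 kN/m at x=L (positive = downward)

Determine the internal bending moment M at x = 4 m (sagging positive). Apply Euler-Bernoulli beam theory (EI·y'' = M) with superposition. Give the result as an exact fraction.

Load 1 — applied couple M₀=15 kN·m at a=12 m (b=L-a=4):
  M_1 = R_Ax - M_A  [x≤a] with R_A=135/128, M_A=75/16 = (135/128)·4 - (75/16) = -15/32 kN·m
Load 2 — point force P=18 kN at a=8 m (b=L-a=8):
  M_2 = Pb²(3a+b)x/L³ - Pab²/L²  [x≤a] = 18·8²·(3·8+8)·4/16³ - 18·8·8²/16² = 0 kN·m
Load 3 — applied couple M₀=19 kN·m at a=48/5 m (b=L-a=32/5):
  M_3 = R_Ax - M_A  [x≤a] with R_A=171/100, M_A=152/25 = (171/100)·4 - (152/25) = 19/25 kN·m
Load 4 — triangular load w₀=20 kN/m (0→w₀ over full span):
  M_4 = 3w₀Lx/20 - w₀L²/30 - w₀x³/(6L) = 3·20·16·4/20 - 20·16²/30 - 20·4³/(6·16) = 8 kN·m
Superposition: M = Σ M_i = 6633/800 kN·m ≈ 8.291250 kN·m

M(4) = 6633/800 kN·m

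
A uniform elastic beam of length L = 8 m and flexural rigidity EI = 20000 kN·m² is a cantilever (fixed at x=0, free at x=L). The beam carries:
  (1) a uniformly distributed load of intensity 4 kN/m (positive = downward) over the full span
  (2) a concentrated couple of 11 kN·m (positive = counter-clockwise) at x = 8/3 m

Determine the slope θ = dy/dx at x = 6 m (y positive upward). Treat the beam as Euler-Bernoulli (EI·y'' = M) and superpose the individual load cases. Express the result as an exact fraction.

θ(6) = -23/1500 rad

Load 1 — uniform load w=4 kN/m over full span:
  θ_1 = -wx(x²-3Lx+3L²)/(6EI) = -4·6·(6²-3·8·6+3·8²)/(6·20000) = -21/1250 rad
Load 2 — applied couple M₀=11 kN·m at a=8/3 m (b=L-a=16/3):
  θ_2 = M₀a/EI  [x>a] = 11·(8/3)/20000 = 11/7500 rad
Superposition: θ = Σ θ_i = -23/1500 rad ≈ -0.015333 rad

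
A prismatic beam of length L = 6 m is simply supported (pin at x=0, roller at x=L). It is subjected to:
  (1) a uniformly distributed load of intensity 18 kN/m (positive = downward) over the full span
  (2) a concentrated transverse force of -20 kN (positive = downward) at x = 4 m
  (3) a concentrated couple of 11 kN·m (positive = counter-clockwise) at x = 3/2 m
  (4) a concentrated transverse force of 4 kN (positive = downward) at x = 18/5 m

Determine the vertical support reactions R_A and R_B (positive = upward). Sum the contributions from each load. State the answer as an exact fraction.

R_A = 1523/30 kN, R_B = 1237/30 kN

Load 1 — uniform load w=18 kN/m over full span:
  R_A = wL/2 = 18·6/2 = 54 kN
  R_B = wL/2 = 18·6/2 = 54 kN
Load 2 — point force P=-20 kN at a=4 m (b=L-a=2):
  R_A = Pb/L = (-20)·2/6 = -20/3 kN
  R_B = Pa/L = (-20)·4/6 = -40/3 kN
Load 3 — applied couple M₀=11 kN·m at a=3/2 m (b=L-a=9/2):
  R_A = M₀/L = 11/6 kN
  R_B = -M₀/L = -11/6 kN
Load 4 — point force P=4 kN at a=18/5 m (b=L-a=12/5):
  R_A = Pb/L = 4·(12/5)/6 = 8/5 kN
  R_B = Pa/L = 4·(18/5)/6 = 12/5 kN
Superposition: R_A = 1523/30 kN, R_B = 1237/30 kN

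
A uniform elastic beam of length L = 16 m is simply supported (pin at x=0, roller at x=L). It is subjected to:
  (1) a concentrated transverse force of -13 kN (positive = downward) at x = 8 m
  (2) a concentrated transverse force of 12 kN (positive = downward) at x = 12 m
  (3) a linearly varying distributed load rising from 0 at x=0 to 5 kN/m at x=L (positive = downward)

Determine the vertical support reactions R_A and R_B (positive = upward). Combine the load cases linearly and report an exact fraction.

R_A = 59/6 kN, R_B = 175/6 kN

Load 1 — point force P=-13 kN at a=8 m (b=L-a=8):
  R_A = Pb/L = (-13)·8/16 = -13/2 kN
  R_B = Pa/L = (-13)·8/16 = -13/2 kN
Load 2 — point force P=12 kN at a=12 m (b=L-a=4):
  R_A = Pb/L = 12·4/16 = 3 kN
  R_B = Pa/L = 12·12/16 = 9 kN
Load 3 — triangular load w₀=5 kN/m (0→w₀ over full span):
  R_A = w₀L/6 = 5·16/6 = 40/3 kN
  R_B = w₀L/3 = 5·16/3 = 80/3 kN
Superposition: R_A = 59/6 kN, R_B = 175/6 kN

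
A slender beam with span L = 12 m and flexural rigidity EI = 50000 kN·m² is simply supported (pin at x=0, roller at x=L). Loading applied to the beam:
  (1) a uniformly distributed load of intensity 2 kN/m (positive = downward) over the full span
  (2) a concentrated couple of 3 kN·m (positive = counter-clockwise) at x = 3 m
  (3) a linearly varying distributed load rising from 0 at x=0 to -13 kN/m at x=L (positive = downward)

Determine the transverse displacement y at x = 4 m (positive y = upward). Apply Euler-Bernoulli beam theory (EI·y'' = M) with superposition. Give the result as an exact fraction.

Load 1 — uniform load w=2 kN/m over full span:
  y_1 = -wx(L³-2Lx²+x³)/(24EI) = -2·4·(12³-2·12·4²+4³)/(24·50000) = -88/9375 m
Load 2 — applied couple M₀=3 kN·m at a=3 m (b=L-a=9):
  y_2 = (M₀x³/(6L)-M₀(x-a)²/2+C₁x)/EI  [x>a] with C₁=M₀(3b²-L²)/(6L)=33/8 = (3·4³/(6·12)-3·(4-3)²/2+(33/8)·4)/50000 = 53/150000 m
Load 3 — triangular load w₀=-13 kN/m (0→w₀ over full span):
  y_3 = -w₀x(7L⁴-10L²x²+3x⁴)/(360LEI) = -(-13)·4·(7·12⁴-10·12²·4²+3·4⁴)/(360·12·50000) = 832/28125 m
Superposition: y = Σ y_i = 9247/450000 m ≈ 0.020549 m

y(4) = 9247/450000 m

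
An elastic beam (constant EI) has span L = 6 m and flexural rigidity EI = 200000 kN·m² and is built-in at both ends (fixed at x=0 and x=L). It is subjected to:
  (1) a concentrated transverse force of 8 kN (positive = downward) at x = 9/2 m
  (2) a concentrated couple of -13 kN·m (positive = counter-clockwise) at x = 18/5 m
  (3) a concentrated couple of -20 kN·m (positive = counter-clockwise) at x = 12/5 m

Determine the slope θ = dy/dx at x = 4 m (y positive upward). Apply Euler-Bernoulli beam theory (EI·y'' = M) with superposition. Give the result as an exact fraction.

Load 1 — point force P=8 kN at a=9/2 m (b=L-a=3/2):
  θ_1 = -Pb²x(2aL-(3a+b)x)/(2L³EI)  [x≤a] = -8·(3/2)²·4·(2·(9/2)·6-(3·(9/2)+(3/2))·4)/(2·6³·200000) = 1/200000 rad
Load 2 — applied couple M₀=-13 kN·m at a=18/5 m (b=L-a=12/5):
  θ_2 = (R_Ax²/2 - M_Ax - M₀(x-a))/EI  [x>a] with R_A=-78/25, M_A=-104/25 = ((-78/25)·4²/2 - (-104/25)·4 - (-13)·(4-(18/5)))/200000 = -39/2500000 rad
Load 3 — applied couple M₀=-20 kN·m at a=12/5 m (b=L-a=18/5):
  θ_3 = (R_Ax²/2 - M_Ax - M₀(x-a))/EI  [x>a] with R_A=-24/5, M_A=-12/5 = ((-24/5)·4²/2 - (-12/5)·4 - (-20)·(4-(12/5)))/200000 = 1/62500 rad
Superposition: θ = Σ θ_i = 27/5000000 rad ≈ 0.000005 rad

θ(4) = 27/5000000 rad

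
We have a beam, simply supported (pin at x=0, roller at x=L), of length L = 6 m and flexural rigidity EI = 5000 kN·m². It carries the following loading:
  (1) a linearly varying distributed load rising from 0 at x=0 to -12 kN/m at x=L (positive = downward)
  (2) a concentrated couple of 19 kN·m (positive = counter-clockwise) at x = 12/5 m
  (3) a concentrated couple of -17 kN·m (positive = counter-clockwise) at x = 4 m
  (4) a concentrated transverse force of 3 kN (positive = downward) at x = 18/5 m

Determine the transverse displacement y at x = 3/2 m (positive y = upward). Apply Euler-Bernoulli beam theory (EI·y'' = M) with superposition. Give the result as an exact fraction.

Load 1 — triangular load w₀=-12 kN/m (0→w₀ over full span):
  y_1 = -w₀x(7L⁴-10L²x²+3x⁴)/(360LEI) = -(-12)·(3/2)·(7·6⁴-10·6²·(3/2)²+3·(3/2)⁴)/(360·6·5000) = 8829/640000 m
Load 2 — applied couple M₀=19 kN·m at a=12/5 m (b=L-a=18/5):
  y_2 = (M₀x³/(6L)+C₁x)/EI  [x≤a] with C₁=M₀(3b²-L²)/(6L)=38/25 = (19·(3/2)³/(6·6)+(38/25)·(3/2))/5000 = 3249/4000000 m
Load 3 — applied couple M₀=-17 kN·m at a=4 m (b=L-a=2):
  y_3 = (M₀x³/(6L)+C₁x)/EI  [x≤a] with C₁=M₀(3b²-L²)/(6L)=34/3 = ((-17)·(3/2)³/(6·6)+(34/3)·(3/2))/5000 = 493/160000 m
Load 4 — point force P=3 kN at a=18/5 m (b=L-a=12/5):
  y_4 = -Pbx(L²-b²-x²)/(6LEI)  [x≤a] = -3·(12/5)·(3/2)·(6²-(12/5)²-(3/2)²)/(6·6·5000) = -8397/5000000 m
Superposition: y = Σ y_i = 1280753/80000000 m ≈ 0.016009 m

y(3/2) = 1280753/80000000 m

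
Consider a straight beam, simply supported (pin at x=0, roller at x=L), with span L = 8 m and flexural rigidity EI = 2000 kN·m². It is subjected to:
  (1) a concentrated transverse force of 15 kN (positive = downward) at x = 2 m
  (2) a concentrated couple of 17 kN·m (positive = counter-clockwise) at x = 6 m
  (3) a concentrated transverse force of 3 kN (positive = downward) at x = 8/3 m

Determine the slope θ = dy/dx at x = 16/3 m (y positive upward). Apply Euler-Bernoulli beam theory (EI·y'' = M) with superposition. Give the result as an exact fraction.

Load 1 — point force P=15 kN at a=2 m (b=L-a=6):
  θ_1 = -Pa(2L²-6Lx+3x²+a²)/(6LEI)  [x>a] = -15·2·(2·8²-6·8·(16/3)+3·(16/3)²+2²)/(6·8·2000) = 29/2400 rad
Load 2 — applied couple M₀=17 kN·m at a=6 m (b=L-a=2):
  θ_2 = (M₀x²/(2L)+C₁)/EI  [x≤a] with C₁=M₀(3b²-L²)/(6L)=-221/12 = (17·(16/3)²/(2·8)+(-221/12))/2000 = 17/2880 rad
Load 3 — point force P=3 kN at a=8/3 m (b=L-a=16/3):
  θ_3 = -Pa(2L²-6Lx+3x²+a²)/(6LEI)  [x>a] = -3·(8/3)·(2·8²-6·8·(16/3)+3·(16/3)²+(8/3)²)/(6·8·2000) = 2/675 rad
Superposition: θ = Σ θ_i = 181/8640 rad ≈ 0.020949 rad

θ(16/3) = 181/8640 rad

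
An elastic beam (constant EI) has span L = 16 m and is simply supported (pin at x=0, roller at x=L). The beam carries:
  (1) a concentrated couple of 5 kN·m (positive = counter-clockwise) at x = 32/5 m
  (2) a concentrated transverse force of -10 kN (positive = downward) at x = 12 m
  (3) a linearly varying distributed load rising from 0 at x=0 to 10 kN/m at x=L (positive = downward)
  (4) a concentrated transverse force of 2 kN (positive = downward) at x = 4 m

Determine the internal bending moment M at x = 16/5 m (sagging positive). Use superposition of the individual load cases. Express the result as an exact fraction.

Load 1 — applied couple M₀=5 kN·m at a=32/5 m (b=L-a=48/5):
  M_1 = M₀x/L  [x≤a] = 5·(16/5)/16 = 1 kN·m
Load 2 — point force P=-10 kN at a=12 m (b=L-a=4):
  M_2 = Pbx/L  [x≤a] = (-10)·4·(16/5)/16 = -8 kN·m
Load 3 — triangular load w₀=10 kN/m (0→w₀ over full span):
  M_3 = w₀Lx/6 - w₀x³/(6L) = 10·16·(16/5)/6 - 10·(16/5)³/(6·16) = 2048/25 kN·m
Load 4 — point force P=2 kN at a=4 m (b=L-a=12):
  M_4 = Pbx/L  [x≤a] = 2·12·(16/5)/16 = 24/5 kN·m
Superposition: M = Σ M_i = 1993/25 kN·m ≈ 79.720000 kN·m

M(16/5) = 1993/25 kN·m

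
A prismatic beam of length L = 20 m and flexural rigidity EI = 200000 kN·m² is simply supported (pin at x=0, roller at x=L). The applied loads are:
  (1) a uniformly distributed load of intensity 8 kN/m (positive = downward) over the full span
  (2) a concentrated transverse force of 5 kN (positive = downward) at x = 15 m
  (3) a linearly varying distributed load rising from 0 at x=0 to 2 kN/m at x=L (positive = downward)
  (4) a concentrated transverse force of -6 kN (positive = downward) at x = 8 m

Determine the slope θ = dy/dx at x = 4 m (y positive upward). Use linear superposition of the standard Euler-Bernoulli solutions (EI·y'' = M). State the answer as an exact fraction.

θ(4) = -833101/72000000 rad

Load 1 — uniform load w=8 kN/m over full span:
  θ_1 = -w(L³-6Lx²+4x³)/(24EI) = -8·(20³-6·20·4²+4·4³)/(24·200000) = -33/3125 rad
Load 2 — point force P=5 kN at a=15 m (b=L-a=5):
  θ_2 = -Pb(L²-b²-3x²)/(6LEI)  [x≤a] = -5·5·(20²-5²-3·4²)/(6·20·200000) = -109/320000 rad
Load 3 — triangular load w₀=2 kN/m (0→w₀ over full span):
  θ_3 = -w₀(7L⁴-30L²x²+15x⁴)/(360LEI) = -2·(7·20⁴-30·20²·4²+15·4⁴)/(360·20·200000) = -182/140625 rad
Load 4 — point force P=-6 kN at a=8 m (b=L-a=12):
  θ_4 = -Pb(L²-b²-3x²)/(6LEI)  [x≤a] = -(-6)·12·(20²-12²-3·4²)/(6·20·200000) = 39/62500 rad
Superposition: θ = Σ θ_i = -833101/72000000 rad ≈ -0.011571 rad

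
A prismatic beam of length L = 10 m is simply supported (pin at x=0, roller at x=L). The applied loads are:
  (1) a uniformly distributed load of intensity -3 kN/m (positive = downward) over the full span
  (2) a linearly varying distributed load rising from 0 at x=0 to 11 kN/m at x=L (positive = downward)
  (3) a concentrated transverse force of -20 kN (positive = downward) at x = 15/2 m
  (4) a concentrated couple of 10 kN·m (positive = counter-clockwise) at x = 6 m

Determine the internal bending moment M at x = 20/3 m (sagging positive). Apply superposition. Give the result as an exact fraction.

M(20/3) = -170/81 kN·m

Load 1 — uniform load w=-3 kN/m over full span:
  M_1 = wx(L-x)/2 = (-3)·(20/3)·(10-(20/3))/2 = -100/3 kN·m
Load 2 — triangular load w₀=11 kN/m (0→w₀ over full span):
  M_2 = w₀Lx/6 - w₀x³/(6L) = 11·10·(20/3)/6 - 11·(20/3)³/(6·10) = 5500/81 kN·m
Load 3 — point force P=-20 kN at a=15/2 m (b=L-a=5/2):
  M_3 = Pbx/L  [x≤a] = (-20)·(5/2)·(20/3)/10 = -100/3 kN·m
Load 4 — applied couple M₀=10 kN·m at a=6 m (b=L-a=4):
  M_4 = M₀x/L - M₀  [x>a] = 10·(20/3)/10 - 10 = -10/3 kN·m
Superposition: M = Σ M_i = -170/81 kN·m ≈ -2.098765 kN·m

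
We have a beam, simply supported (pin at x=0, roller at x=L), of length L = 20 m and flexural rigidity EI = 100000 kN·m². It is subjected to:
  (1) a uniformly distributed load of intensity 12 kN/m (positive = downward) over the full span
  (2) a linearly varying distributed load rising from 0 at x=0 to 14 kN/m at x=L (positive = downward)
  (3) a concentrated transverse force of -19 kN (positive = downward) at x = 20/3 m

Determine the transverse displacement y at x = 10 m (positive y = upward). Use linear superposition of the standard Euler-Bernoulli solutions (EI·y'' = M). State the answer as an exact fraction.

y(10) = -11951/32400 m

Load 1 — uniform load w=12 kN/m over full span:
  y_1 = -wx(L³-2Lx²+x³)/(24EI) = -12·10·(20³-2·20·10²+10³)/(24·100000) = -1/4 m
Load 2 — triangular load w₀=14 kN/m (0→w₀ over full span):
  y_2 = -w₀x(7L⁴-10L²x²+3x⁴)/(360LEI) = -14·10·(7·20⁴-10·20²·10²+3·10⁴)/(360·20·100000) = -7/48 m
Load 3 — point force P=-19 kN at a=20/3 m (b=L-a=40/3):
  y_3 = -Pa(L-x)(2Lx-a²-x²)/(6LEI)  [x>a] = -(-19)·(20/3)·(20-10)·(2·20·10-(20/3)²-10²)/(6·20·100000) = 437/16200 m
Superposition: y = Σ y_i = -11951/32400 m ≈ -0.368858 m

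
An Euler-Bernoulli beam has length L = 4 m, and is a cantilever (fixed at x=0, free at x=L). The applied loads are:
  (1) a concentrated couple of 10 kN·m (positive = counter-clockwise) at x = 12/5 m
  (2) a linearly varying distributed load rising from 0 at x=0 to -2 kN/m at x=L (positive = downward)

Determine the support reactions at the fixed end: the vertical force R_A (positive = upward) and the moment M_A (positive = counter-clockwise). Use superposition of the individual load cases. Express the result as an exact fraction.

Load 1 — applied couple M₀=10 kN·m at a=12/5 m (b=L-a=8/5):
  R_A = 0 kN
  M_A = -M₀ = -10 kN·m
Load 2 — triangular load w₀=-2 kN/m (0→w₀ over full span):
  R_A = w₀L/2 = (-2)·4/2 = -4 kN
  M_A = w₀L²/3 = (-2)·4²/3 = -32/3 kN·m
Superposition: R_A = -4 kN, M_A = -62/3 kN·m

R_A = -4 kN, M_A = -62/3 kN·m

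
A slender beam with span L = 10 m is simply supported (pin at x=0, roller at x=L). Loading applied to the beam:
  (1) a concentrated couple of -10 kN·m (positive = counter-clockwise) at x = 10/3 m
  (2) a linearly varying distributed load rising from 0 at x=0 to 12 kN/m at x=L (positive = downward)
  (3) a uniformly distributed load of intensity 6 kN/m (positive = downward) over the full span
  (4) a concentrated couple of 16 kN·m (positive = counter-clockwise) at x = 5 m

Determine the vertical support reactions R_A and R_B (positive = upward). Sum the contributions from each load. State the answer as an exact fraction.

Load 1 — applied couple M₀=-10 kN·m at a=10/3 m (b=L-a=20/3):
  R_A = M₀/L = (-10)/10 = -1 kN
  R_B = -M₀/L = -(-10)/10 = 1 kN
Load 2 — triangular load w₀=12 kN/m (0→w₀ over full span):
  R_A = w₀L/6 = 12·10/6 = 20 kN
  R_B = w₀L/3 = 12·10/3 = 40 kN
Load 3 — uniform load w=6 kN/m over full span:
  R_A = wL/2 = 6·10/2 = 30 kN
  R_B = wL/2 = 6·10/2 = 30 kN
Load 4 — applied couple M₀=16 kN·m at a=5 m (b=L-a=5):
  R_A = M₀/L = 16/10 = 8/5 kN
  R_B = -M₀/L = -16/10 = -8/5 kN
Superposition: R_A = 253/5 kN, R_B = 347/5 kN

R_A = 253/5 kN, R_B = 347/5 kN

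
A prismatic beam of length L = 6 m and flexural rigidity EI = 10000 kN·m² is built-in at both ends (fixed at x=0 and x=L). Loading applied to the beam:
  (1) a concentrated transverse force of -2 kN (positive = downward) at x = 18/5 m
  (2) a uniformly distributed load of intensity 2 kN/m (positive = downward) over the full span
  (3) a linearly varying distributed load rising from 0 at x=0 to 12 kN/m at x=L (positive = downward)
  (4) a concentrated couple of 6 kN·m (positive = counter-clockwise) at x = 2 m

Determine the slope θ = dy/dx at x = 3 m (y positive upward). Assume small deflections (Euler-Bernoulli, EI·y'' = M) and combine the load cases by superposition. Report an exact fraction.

Load 1 — point force P=-2 kN at a=18/5 m (b=L-a=12/5):
  θ_1 = -Pb²x(2aL-(3a+b)x)/(2L³EI)  [x≤a] = -(-2)·(12/5)²·3·(2·(18/5)·6-(3·(18/5)+(12/5))·3)/(2·6³·10000) = 9/312500 rad
Load 2 — uniform load w=2 kN/m over full span:
  θ_2 = -wx(L-x)(L-2x)/(12EI) = -2·3·(6-3)·(6-2·3)/(12·10000) = 0 rad
Load 3 — triangular load w₀=12 kN/m (0→w₀ over full span):
  θ_3 = -w₀(2x(L-x)(L-2x)(x+2L)+x²(L-x)²)/(120LEI) = -12·(2·3·(6-3)·(6-2·3)·(3+2·6)+3²·(6-3)²)/(120·6·10000) = -27/200000 rad
Load 4 — applied couple M₀=6 kN·m at a=2 m (b=L-a=4):
  θ_4 = (R_Ax²/2 - M_Ax - M₀(x-a))/EI  [x>a] with R_A=4/3, M_A=0 = ((4/3)·3²/2 - 0·3 - 6·(3-2))/10000 = 0 rad
Superposition: θ = Σ θ_i = -531/5000000 rad ≈ -0.000106 rad

θ(3) = -531/5000000 rad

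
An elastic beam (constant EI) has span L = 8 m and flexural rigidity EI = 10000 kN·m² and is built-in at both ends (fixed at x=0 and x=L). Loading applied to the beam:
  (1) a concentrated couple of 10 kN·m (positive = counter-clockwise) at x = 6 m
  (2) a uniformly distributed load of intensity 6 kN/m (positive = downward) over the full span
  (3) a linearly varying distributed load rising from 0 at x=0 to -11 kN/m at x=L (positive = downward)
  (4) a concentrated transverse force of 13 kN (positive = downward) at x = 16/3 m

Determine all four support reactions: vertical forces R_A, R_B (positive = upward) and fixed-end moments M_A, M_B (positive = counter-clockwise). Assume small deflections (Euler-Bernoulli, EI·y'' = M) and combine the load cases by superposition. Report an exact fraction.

Load 1 — applied couple M₀=10 kN·m at a=6 m (b=L-a=2):
  R_A = 6M₀ab/L³ = 6·10·6·2/8³ = 45/32 kN
  M_A = M₀b(2a-b)/L² = 10·2·(2·6-2)/8² = 25/8 kN·m
  R_B = -6M₀ab/L³ = -6·10·6·2/8³ = -45/32 kN
  M_B = M₀a(2b-a)/L² = 10·6·(2·2-6)/8² = -15/8 kN·m
Load 2 — uniform load w=6 kN/m over full span:
  R_A = wL/2 = 6·8/2 = 24 kN
  M_A = wL²/12 = 6·8²/12 = 32 kN·m
  R_B = wL/2 = 6·8/2 = 24 kN
  M_B = -wL²/12 = -6·8²/12 = -32 kN·m
Load 3 — triangular load w₀=-11 kN/m (0→w₀ over full span):
  R_A = 3w₀L/20 = 3·(-11)·8/20 = -66/5 kN
  M_A = w₀L²/30 = (-11)·8²/30 = -352/15 kN·m
  R_B = 7w₀L/20 = 7·(-11)·8/20 = -154/5 kN
  M_B = -w₀L²/20 = -(-11)·8²/20 = 176/5 kN·m
Load 4 — point force P=13 kN at a=16/3 m (b=L-a=8/3):
  R_A = Pb²(3a+b)/L³ = 13·(8/3)²·(3·(16/3)+(8/3))/8³ = 91/27 kN
  M_A = Pab²/L² = 13·(16/3)·(8/3)²/8² = 208/27 kN·m
  R_B = Pa²(a+3b)/L³ = 13·(16/3)²·((16/3)+3·(8/3))/8³ = 260/27 kN
  M_B = -Pa²b/L² = -13·(16/3)²·(8/3)/8² = -416/27 kN·m
Superposition: R_A = 67291/4320 kN, M_A = 20911/1080 kN·m, R_B = 6149/4320 kN, M_B = -15209/1080 kN·m

R_A = 67291/4320 kN, M_A = 20911/1080 kN·m, R_B = 6149/4320 kN, M_B = -15209/1080 kN·m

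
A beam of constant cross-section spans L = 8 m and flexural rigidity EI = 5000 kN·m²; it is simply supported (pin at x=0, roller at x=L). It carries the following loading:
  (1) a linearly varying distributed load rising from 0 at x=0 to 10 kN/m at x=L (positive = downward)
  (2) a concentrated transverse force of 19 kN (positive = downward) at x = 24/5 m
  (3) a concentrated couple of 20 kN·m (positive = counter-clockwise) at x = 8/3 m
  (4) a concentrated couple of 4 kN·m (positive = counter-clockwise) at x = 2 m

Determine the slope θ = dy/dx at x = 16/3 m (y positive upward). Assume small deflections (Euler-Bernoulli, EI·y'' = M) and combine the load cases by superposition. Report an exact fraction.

Load 1 — triangular load w₀=10 kN/m (0→w₀ over full span):
  θ_1 = -w₀(7L⁴-30L²x²+15x⁴)/(360LEI) = -10·(7·8⁴-30·8²·(16/3)²+15·(16/3)⁴)/(360·8·5000) = 1456/151875 rad
Load 2 — point force P=19 kN at a=24/5 m (b=L-a=16/5):
  θ_2 = -Pa(2L²-6Lx+3x²+a²)/(6LEI)  [x>a] = -19·(24/5)·(2·8²-6·8·(16/3)+3·(16/3)²+(24/5)²)/(6·8·5000) = 1748/234375 rad
Load 3 — applied couple M₀=20 kN·m at a=8/3 m (b=L-a=16/3):
  θ_3 = (M₀x²/(2L)-M₀(x-a)+C₁)/EI  [x>a] with C₁=M₀(3b²-L²)/(6L)=80/9 = (20·(16/3)²/(2·8)-20·((16/3)-(8/3))+(80/9))/5000 = -2/1125 rad
Load 4 — applied couple M₀=4 kN·m at a=2 m (b=L-a=6):
  θ_4 = (M₀x²/(2L)-M₀(x-a)+C₁)/EI  [x>a] with C₁=M₀(3b²-L²)/(6L)=11/3 = (4·(16/3)²/(2·8)-4·((16/3)-2)+(11/3))/5000 = -23/45000 rad
Superposition: θ = Σ θ_i = 2241079/151875000 rad ≈ 0.014756 rad

θ(16/3) = 2241079/151875000 rad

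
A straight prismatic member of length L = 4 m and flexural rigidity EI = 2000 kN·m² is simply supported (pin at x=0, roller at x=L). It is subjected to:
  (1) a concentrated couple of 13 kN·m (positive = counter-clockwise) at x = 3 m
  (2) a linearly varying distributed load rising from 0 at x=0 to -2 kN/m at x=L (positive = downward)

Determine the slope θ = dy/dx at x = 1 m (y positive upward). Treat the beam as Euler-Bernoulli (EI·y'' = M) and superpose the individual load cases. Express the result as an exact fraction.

Load 1 — applied couple M₀=13 kN·m at a=3 m (b=L-a=1):
  θ_1 = (M₀x²/(2L)+C₁)/EI  [x≤a] with C₁=M₀(3b²-L²)/(6L)=-169/24 = (13·1²/(2·4)+(-169/24))/2000 = -13/4800 rad
Load 2 — triangular load w₀=-2 kN/m (0→w₀ over full span):
  θ_2 = -w₀(7L⁴-30L²x²+15x⁴)/(360LEI) = -(-2)·(7·4⁴-30·4²·1²+15·1⁴)/(360·4·2000) = 1327/1440000 rad
Superposition: θ = Σ θ_i = -2573/1440000 rad ≈ -0.001787 rad

θ(1) = -2573/1440000 rad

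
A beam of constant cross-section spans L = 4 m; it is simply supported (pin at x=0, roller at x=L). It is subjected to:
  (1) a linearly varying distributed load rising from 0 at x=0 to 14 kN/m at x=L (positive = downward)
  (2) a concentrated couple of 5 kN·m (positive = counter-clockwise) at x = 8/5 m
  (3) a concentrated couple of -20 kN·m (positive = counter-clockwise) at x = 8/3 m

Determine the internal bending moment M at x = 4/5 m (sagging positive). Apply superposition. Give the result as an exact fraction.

M(4/5) = 521/125 kN·m

Load 1 — triangular load w₀=14 kN/m (0→w₀ over full span):
  M_1 = w₀Lx/6 - w₀x³/(6L) = 14·4·(4/5)/6 - 14·(4/5)³/(6·4) = 896/125 kN·m
Load 2 — applied couple M₀=5 kN·m at a=8/5 m (b=L-a=12/5):
  M_2 = M₀x/L  [x≤a] = 5·(4/5)/4 = 1 kN·m
Load 3 — applied couple M₀=-20 kN·m at a=8/3 m (b=L-a=4/3):
  M_3 = M₀x/L  [x≤a] = (-20)·(4/5)/4 = -4 kN·m
Superposition: M = Σ M_i = 521/125 kN·m ≈ 4.168000 kN·m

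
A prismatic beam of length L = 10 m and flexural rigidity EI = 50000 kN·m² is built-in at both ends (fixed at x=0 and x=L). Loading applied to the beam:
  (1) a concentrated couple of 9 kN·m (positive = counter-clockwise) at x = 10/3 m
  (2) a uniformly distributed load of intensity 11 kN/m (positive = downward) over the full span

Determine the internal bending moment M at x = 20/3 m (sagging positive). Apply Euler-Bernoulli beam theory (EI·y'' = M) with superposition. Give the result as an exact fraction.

M(20/3) = 266/9 kN·m

Load 1 — applied couple M₀=9 kN·m at a=10/3 m (b=L-a=20/3):
  M_1 = R_Ax - M_A - M₀  [x>a] with R_A=6/5, M_A=0 = (6/5)·(20/3) - 0 - 9 = -1 kN·m
Load 2 — uniform load w=11 kN/m over full span:
  M_2 = wLx/2 - wL²/12 - wx²/2 = 11·10·(20/3)/2 - 11·10²/12 - 11·(20/3)²/2 = 275/9 kN·m
Superposition: M = Σ M_i = 266/9 kN·m ≈ 29.555556 kN·m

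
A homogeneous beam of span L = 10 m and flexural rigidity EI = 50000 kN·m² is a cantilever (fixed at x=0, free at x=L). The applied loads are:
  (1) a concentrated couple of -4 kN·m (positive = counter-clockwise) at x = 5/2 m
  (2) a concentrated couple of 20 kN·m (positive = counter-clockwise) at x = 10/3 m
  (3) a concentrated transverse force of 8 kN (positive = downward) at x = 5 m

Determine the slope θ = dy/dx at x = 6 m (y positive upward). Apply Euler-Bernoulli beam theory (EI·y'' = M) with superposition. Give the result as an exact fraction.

θ(6) = -13/15000 rad

Load 1 — applied couple M₀=-4 kN·m at a=5/2 m (b=L-a=15/2):
  θ_1 = M₀a/EI  [x>a] = (-4)·(5/2)/50000 = -1/5000 rad
Load 2 — applied couple M₀=20 kN·m at a=10/3 m (b=L-a=20/3):
  θ_2 = M₀a/EI  [x>a] = 20·(10/3)/50000 = 1/750 rad
Load 3 — point force P=8 kN at a=5 m (b=L-a=5):
  θ_3 = -Pa²/(2EI)  [x>a] = -8·5²/(2·50000) = -1/500 rad
Superposition: θ = Σ θ_i = -13/15000 rad ≈ -0.000867 rad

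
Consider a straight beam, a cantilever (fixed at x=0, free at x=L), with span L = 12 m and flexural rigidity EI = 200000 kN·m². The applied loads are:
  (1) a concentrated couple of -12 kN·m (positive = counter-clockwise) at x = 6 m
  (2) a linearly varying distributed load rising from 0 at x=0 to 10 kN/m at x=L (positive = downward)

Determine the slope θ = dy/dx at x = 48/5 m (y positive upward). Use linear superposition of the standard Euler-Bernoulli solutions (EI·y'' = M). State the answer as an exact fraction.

θ(48/5) = -34533/3125000 rad

Load 1 — applied couple M₀=-12 kN·m at a=6 m (b=L-a=6):
  θ_1 = M₀a/EI  [x>a] = (-12)·6/200000 = -9/25000 rad
Load 2 — triangular load w₀=10 kN/m (0→w₀ over full span):
  θ_2 = (w₀Lx²/4-w₀L²x/3-w₀x⁴/(24L))/EI = (10·12·(48/5)²/4-10·12²·(48/5)/3-10·(48/5)⁴/(24·12))/200000 = -4176/390625 rad
Superposition: θ = Σ θ_i = -34533/3125000 rad ≈ -0.011051 rad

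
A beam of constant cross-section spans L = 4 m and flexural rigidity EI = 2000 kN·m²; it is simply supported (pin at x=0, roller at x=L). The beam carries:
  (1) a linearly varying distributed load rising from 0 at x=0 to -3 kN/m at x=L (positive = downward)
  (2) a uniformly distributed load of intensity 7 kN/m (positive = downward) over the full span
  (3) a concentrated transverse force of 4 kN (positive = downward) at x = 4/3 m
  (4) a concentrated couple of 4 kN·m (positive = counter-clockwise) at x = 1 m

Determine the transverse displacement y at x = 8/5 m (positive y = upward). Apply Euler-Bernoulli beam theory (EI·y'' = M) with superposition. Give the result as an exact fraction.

Load 1 — triangular load w₀=-3 kN/m (0→w₀ over full span):
  y_1 = -w₀x(7L⁴-10L²x²+3x⁴)/(360LEI) = -(-3)·(8/5)·(7·4⁴-10·4²·(8/5)²+3·(8/5)⁴)/(360·4·2000) = 4564/1953125 m
Load 2 — uniform load w=7 kN/m over full span:
  y_2 = -wx(L³-2Lx²+x³)/(24EI) = -7·(8/5)·(4³-2·4·(8/5)²+(8/5)³)/(24·2000) = -868/78125 m
Load 3 — point force P=4 kN at a=4/3 m (b=L-a=8/3):
  y_3 = -Pa(L-x)(2Lx-a²-x²)/(6LEI)  [x>a] = -4·(4/3)·(4-(8/5))·(2·4·(8/5)-(4/3)²-(8/5)²)/(6·4·2000) = -952/421875 m
Load 4 — applied couple M₀=4 kN·m at a=1 m (b=L-a=3):
  y_4 = (M₀x³/(6L)-M₀(x-a)²/2+C₁x)/EI  [x>a] with C₁=M₀(3b²-L²)/(6L)=11/6 = (4·(8/5)³/(6·4)-4·((8/5)-1)²/2+(11/6)·(8/5))/2000 = 181/125000 m
Superposition: y = Σ y_i = -4042501/421875000 m ≈ -0.009582 m

y(8/5) = -4042501/421875000 m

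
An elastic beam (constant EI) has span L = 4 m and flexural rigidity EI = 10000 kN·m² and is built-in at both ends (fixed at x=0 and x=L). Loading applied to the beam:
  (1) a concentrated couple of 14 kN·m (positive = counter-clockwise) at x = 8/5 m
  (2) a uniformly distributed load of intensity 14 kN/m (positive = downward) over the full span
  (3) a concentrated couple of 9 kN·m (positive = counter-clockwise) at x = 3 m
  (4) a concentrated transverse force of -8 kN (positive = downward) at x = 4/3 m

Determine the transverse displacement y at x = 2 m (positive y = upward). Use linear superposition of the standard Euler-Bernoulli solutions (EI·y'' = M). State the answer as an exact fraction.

Load 1 — applied couple M₀=14 kN·m at a=8/5 m (b=L-a=12/5):
  y_1 = (R_Ax³/6 - M_Ax²/2 - M₀(x-a)²/2)/EI  [x>a] with R_A=126/25, M_A=42/25 = ((126/25)·2³/6 - (42/25)·2²/2 - 14·(2-(8/5))²/2)/10000 = 7/31250 m
Load 2 — uniform load w=14 kN/m over full span:
  y_2 = -wx²(L-x)²/(24EI) = -14·2²·(4-2)²/(24·10000) = -7/7500 m
Load 3 — applied couple M₀=9 kN·m at a=3 m (b=L-a=1):
  y_3 = (R_Ax³/6 - M_Ax²/2)/EI  [x≤a] with R_A=81/32, M_A=45/16 = ((81/32)·2³/6 - (45/16)·2²/2)/10000 = -9/40000 m
Load 4 — point force P=-8 kN at a=4/3 m (b=L-a=8/3):
  y_4 = -Pa²(L-x)²(3bL-(3b+a)(L-x))/(6L³EI)  [x>a] = -(-8)·(4/3)²·(4-2)²·(3·(8/3)·4-(3·(8/3)+(4/3))·(4-2))/(6·4³·10000) = 2/10125 m
Superposition: y = Σ y_i = -59681/81000000 m ≈ -0.000737 m

y(2) = -59681/81000000 m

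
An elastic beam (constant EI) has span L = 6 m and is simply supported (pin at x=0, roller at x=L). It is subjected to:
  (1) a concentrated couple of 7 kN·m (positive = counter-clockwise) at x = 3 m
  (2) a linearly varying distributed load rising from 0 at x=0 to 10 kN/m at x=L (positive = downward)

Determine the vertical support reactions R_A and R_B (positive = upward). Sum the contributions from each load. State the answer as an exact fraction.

R_A = 67/6 kN, R_B = 113/6 kN

Load 1 — applied couple M₀=7 kN·m at a=3 m (b=L-a=3):
  R_A = M₀/L = 7/6 kN
  R_B = -M₀/L = -7/6 kN
Load 2 — triangular load w₀=10 kN/m (0→w₀ over full span):
  R_A = w₀L/6 = 10·6/6 = 10 kN
  R_B = w₀L/3 = 10·6/3 = 20 kN
Superposition: R_A = 67/6 kN, R_B = 113/6 kN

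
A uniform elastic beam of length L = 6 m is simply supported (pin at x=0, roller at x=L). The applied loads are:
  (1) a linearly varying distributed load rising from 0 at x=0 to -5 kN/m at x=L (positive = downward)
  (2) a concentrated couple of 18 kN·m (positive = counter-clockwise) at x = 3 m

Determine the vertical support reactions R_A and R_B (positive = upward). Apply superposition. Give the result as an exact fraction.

R_A = -2 kN, R_B = -13 kN

Load 1 — triangular load w₀=-5 kN/m (0→w₀ over full span):
  R_A = w₀L/6 = (-5)·6/6 = -5 kN
  R_B = w₀L/3 = (-5)·6/3 = -10 kN
Load 2 — applied couple M₀=18 kN·m at a=3 m (b=L-a=3):
  R_A = M₀/L = 18/6 = 3 kN
  R_B = -M₀/L = -18/6 = -3 kN
Superposition: R_A = -2 kN, R_B = -13 kN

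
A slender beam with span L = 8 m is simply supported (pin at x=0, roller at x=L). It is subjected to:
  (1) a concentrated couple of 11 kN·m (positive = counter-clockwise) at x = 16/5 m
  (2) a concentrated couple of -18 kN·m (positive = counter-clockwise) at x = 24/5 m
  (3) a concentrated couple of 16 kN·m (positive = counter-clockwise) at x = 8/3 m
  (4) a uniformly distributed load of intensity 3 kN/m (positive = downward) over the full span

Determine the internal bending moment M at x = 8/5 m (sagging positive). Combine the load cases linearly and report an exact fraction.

Load 1 — applied couple M₀=11 kN·m at a=16/5 m (b=L-a=24/5):
  M_1 = M₀x/L  [x≤a] = 11·(8/5)/8 = 11/5 kN·m
Load 2 — applied couple M₀=-18 kN·m at a=24/5 m (b=L-a=16/5):
  M_2 = M₀x/L  [x≤a] = (-18)·(8/5)/8 = -18/5 kN·m
Load 3 — applied couple M₀=16 kN·m at a=8/3 m (b=L-a=16/3):
  M_3 = M₀x/L  [x≤a] = 16·(8/5)/8 = 16/5 kN·m
Load 4 — uniform load w=3 kN/m over full span:
  M_4 = wx(L-x)/2 = 3·(8/5)·(8-(8/5))/2 = 384/25 kN·m
Superposition: M = Σ M_i = 429/25 kN·m ≈ 17.160000 kN·m

M(8/5) = 429/25 kN·m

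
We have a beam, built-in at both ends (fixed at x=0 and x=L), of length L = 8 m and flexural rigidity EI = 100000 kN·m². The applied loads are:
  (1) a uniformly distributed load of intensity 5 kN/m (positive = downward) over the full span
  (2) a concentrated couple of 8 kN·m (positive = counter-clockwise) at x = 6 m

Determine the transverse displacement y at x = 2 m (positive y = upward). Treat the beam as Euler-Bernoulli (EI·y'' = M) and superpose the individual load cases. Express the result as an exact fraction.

Load 1 — uniform load w=5 kN/m over full span:
  y_1 = -wx²(L-x)²/(24EI) = -5·2²·(8-2)²/(24·100000) = -3/10000 m
Load 2 — applied couple M₀=8 kN·m at a=6 m (b=L-a=2):
  y_2 = (R_Ax³/6 - M_Ax²/2)/EI  [x≤a] with R_A=9/8, M_A=5/2 = ((9/8)·2³/6 - (5/2)·2²/2)/100000 = -7/200000 m
Superposition: y = Σ y_i = -67/200000 m ≈ -0.000335 m

y(2) = -67/200000 m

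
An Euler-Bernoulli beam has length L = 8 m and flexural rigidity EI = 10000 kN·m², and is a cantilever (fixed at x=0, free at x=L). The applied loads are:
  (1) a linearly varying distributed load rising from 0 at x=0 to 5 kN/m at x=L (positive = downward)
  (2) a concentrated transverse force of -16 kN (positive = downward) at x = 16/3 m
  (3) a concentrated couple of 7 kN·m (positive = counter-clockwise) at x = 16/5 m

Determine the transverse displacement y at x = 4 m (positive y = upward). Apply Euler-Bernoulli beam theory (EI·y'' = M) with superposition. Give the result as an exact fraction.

Load 1 — triangular load w₀=5 kN/m (0→w₀ over full span):
  y_1 = (w₀Lx³/12-w₀L²x²/6-w₀x⁵/(120L))/EI = (5·8·4³/12-5·8²·4²/6-5·4⁵/(120·8))/10000 = -121/1875 m
Load 2 — point force P=-16 kN at a=16/3 m (b=L-a=8/3):
  y_2 = -Px²(3a-x)/(6EI)  [x≤a] = -(-16)·4²·(3·(16/3)-4)/(6·10000) = 32/625 m
Load 3 — applied couple M₀=7 kN·m at a=16/5 m (b=L-a=24/5):
  y_3 = M₀a(2x-a)/(2EI)  [x>a] = 7·(16/5)·(2·4-(16/5))/(2·10000) = 84/15625 m
Superposition: y = Σ y_i = -373/46875 m ≈ -0.007957 m

y(4) = -373/46875 m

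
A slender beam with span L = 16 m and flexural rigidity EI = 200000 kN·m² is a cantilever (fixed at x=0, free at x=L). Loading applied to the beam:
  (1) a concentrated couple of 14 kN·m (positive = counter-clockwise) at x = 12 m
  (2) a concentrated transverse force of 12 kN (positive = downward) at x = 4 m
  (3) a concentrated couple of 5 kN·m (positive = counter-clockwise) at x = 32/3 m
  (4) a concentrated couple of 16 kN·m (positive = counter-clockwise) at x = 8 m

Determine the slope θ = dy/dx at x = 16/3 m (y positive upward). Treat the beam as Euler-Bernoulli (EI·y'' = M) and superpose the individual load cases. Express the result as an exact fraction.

Load 1 — applied couple M₀=14 kN·m at a=12 m (b=L-a=4):
  θ_1 = M₀x/EI  [x≤a] = 14·(16/3)/200000 = 7/18750 rad
Load 2 — point force P=12 kN at a=4 m (b=L-a=12):
  θ_2 = -Pa²/(2EI)  [x>a] = -12·4²/(2·200000) = -3/6250 rad
Load 3 — applied couple M₀=5 kN·m at a=32/3 m (b=L-a=16/3):
  θ_3 = M₀x/EI  [x≤a] = 5·(16/3)/200000 = 1/7500 rad
Load 4 — applied couple M₀=16 kN·m at a=8 m (b=L-a=8):
  θ_4 = M₀x/EI  [x≤a] = 16·(16/3)/200000 = 4/9375 rad
Superposition: θ = Σ θ_i = 17/37500 rad ≈ 0.000453 rad

θ(16/3) = 17/37500 rad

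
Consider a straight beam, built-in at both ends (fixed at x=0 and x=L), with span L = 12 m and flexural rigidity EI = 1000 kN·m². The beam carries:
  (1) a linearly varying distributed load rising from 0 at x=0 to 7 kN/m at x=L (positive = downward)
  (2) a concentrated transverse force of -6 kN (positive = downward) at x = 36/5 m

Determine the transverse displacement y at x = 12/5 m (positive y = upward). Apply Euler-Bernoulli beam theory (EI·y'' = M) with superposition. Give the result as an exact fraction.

y(12/5) = -20736/390625 m

Load 1 — triangular load w₀=7 kN/m (0→w₀ over full span):
  y_1 = -w₀x²(L-x)²(x+2L)/(120LEI) = -7·(12/5)²·(12-(12/5))²·((12/5)+2·12)/(120·12·1000) = -133056/1953125 m
Load 2 — point force P=-6 kN at a=36/5 m (b=L-a=24/5):
  y_2 = -Pb²x²(3aL-(3a+b)x)/(6L³EI)  [x≤a] = -(-6)·(24/5)²·(12/5)²·(3·(36/5)·12-(3·(36/5)+(24/5))·(12/5))/(6·12³·1000) = 29376/1953125 m
Superposition: y = Σ y_i = -20736/390625 m ≈ -0.053084 m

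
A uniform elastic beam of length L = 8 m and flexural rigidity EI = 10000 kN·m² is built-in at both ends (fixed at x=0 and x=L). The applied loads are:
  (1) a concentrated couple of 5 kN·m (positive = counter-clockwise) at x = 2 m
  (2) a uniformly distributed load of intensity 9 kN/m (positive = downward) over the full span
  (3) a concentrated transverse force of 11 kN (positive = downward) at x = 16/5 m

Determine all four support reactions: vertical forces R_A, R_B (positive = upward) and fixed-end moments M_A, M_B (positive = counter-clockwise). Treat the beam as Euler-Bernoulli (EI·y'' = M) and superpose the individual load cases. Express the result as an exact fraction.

R_A = 350649/8000 kN, M_A = 119469/2000 kN·m, R_B = 313351/8000 kN, M_B = -109771/2000 kN·m

Load 1 — applied couple M₀=5 kN·m at a=2 m (b=L-a=6):
  R_A = 6M₀ab/L³ = 6·5·2·6/8³ = 45/64 kN
  M_A = M₀b(2a-b)/L² = 5·6·(2·2-6)/8² = -15/16 kN·m
  R_B = -6M₀ab/L³ = -6·5·2·6/8³ = -45/64 kN
  M_B = M₀a(2b-a)/L² = 5·2·(2·6-2)/8² = 25/16 kN·m
Load 2 — uniform load w=9 kN/m over full span:
  R_A = wL/2 = 9·8/2 = 36 kN
  M_A = wL²/12 = 9·8²/12 = 48 kN·m
  R_B = wL/2 = 9·8/2 = 36 kN
  M_B = -wL²/12 = -9·8²/12 = -48 kN·m
Load 3 — point force P=11 kN at a=16/5 m (b=L-a=24/5):
  R_A = Pb²(3a+b)/L³ = 11·(24/5)²·(3·(16/5)+(24/5))/8³ = 891/125 kN
  M_A = Pab²/L² = 11·(16/5)·(24/5)²/8² = 1584/125 kN·m
  R_B = Pa²(a+3b)/L³ = 11·(16/5)²·((16/5)+3·(24/5))/8³ = 484/125 kN
  M_B = -Pa²b/L² = -11·(16/5)²·(24/5)/8² = -1056/125 kN·m
Superposition: R_A = 350649/8000 kN, M_A = 119469/2000 kN·m, R_B = 313351/8000 kN, M_B = -109771/2000 kN·m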